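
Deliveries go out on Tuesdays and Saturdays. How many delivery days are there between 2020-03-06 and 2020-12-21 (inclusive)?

2020-03-06 is a Friday.
That's 291 days from start to end, counting both.
291 = 7 × 41 + 4, so there are 41 full weeks plus 4 extra days.
Each full week contributes 2 days from the set (Tue, Sat): 41 × 2 = 82.
The 4 extra days are Friday, Saturday, Sunday, Monday — 1 of them qualifies.
Total: 82 + 1 = 83.

83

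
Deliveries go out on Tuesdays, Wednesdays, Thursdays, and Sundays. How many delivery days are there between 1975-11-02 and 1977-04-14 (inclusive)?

304

1975-11-02 is a Sunday.
From 1975-11-02 to 1977-04-14 is 530 days inclusive.
530 = 7 × 75 + 5, so there are 75 full weeks plus 5 extra days.
Each full week contributes 4 days from the set (Tue, Wed, Thu, Sun): 75 × 4 = 300.
The 5 extra days are Sun, Mon, Tue, Wed, Thu — 4 of them qualify.
Total: 300 + 4 = 304.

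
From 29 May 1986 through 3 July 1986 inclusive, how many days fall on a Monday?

5

29 May 1986 is a Thursday.
From 29 May 1986 to 3 July 1986 is 36 days inclusive.
36 = 7 × 5 + 1, so there are 5 full weeks plus 1 extra day.
Each full week contributes one Monday: 5 so far.
The 1 extra day is Thursday — none qualify.
Total: 5 + 0 = 5.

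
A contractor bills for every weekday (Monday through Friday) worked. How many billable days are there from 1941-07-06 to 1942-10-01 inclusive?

1941-07-06 is a Sunday.
From 1941-07-06 to 1942-10-01 is 453 days inclusive.
453 = 7 × 64 + 5, so there are 64 full weeks plus 5 extra days.
Each full week contributes 5 weekdays (Mon–Fri): 64 × 5 = 320.
The 5 extra days are Sunday, Monday, Tuesday, Wednesday, Thursday — 4 of them qualify.
Total: 320 + 4 = 324.

324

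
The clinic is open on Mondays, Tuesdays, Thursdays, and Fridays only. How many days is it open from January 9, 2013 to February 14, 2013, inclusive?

January 9, 2013 is a Wednesday.
From January 9, 2013 to February 14, 2013 is 37 days inclusive.
37 = 7 × 5 + 2, so there are 5 full weeks plus 2 extra days.
Each full week contributes 4 days from the set (Mon, Tue, Thu, Fri): 5 × 4 = 20.
The 2 extra days are Wednesday, Thursday — 1 of them qualifies.
Total: 20 + 1 = 21.

21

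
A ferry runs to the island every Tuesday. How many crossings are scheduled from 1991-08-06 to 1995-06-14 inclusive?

1991-08-06 is a Tuesday.
The range spans 1409 days (inclusive of both endpoints).
1409 = 7 × 201 + 2, so there are 201 full weeks plus 2 extra days.
Each full week contributes one Tuesday: 201 so far.
The 2 extra days are Tuesday, Wednesday — 1 of them qualifies.
Total: 201 + 1 = 202.

202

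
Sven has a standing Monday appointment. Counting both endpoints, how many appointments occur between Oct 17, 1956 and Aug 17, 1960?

200 Mondays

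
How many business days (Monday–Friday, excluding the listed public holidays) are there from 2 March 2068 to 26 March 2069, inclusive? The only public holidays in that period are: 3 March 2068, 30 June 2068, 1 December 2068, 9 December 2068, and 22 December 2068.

278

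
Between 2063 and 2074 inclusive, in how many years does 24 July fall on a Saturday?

Day of week of July 24 in each year:
2063: Tue, 2064: Thu, 2065: Fri, 2066: Sat ✓, 2067: Sun, 2068: Tue, 2069: Wed, 2070: Thu, 2071: Fri, 2072: Sun, 2073: Mon, 2074: Tue
Saturdays: 2066.

1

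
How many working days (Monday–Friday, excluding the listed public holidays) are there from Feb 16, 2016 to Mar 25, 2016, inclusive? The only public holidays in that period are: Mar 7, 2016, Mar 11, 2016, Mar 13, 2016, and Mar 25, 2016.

Feb 16, 2016 is a Tuesday.
That's 39 days from start to end, counting both.
39 = 7 × 5 + 4, so there are 5 full weeks plus 4 extra days.
Each full week contributes 5 weekdays (Mon–Fri): 5 × 5 = 25.
The 4 extra days are Tue, Wed, Thu, Fri — 4 of them qualify.
Total: 25 + 4 = 29.
Holidays: Mar 7, 2016 (Mon); Mar 11, 2016 (Fri); Mar 13, 2016 (Sun); Mar 25, 2016 (Fri).
3 of the 4 holidays fall on weekdays; the rest are weekends and were already excluded.
Business days: 29 − 3 = 26.

26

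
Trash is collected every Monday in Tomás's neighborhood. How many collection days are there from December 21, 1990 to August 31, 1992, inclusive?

89 Mondays

December 21, 1990 is a Friday.
From December 21, 1990 to August 31, 1992 is 620 days inclusive.
620 = 7 × 88 + 4, so there are 88 full weeks plus 4 extra days.
Each full week contributes one Monday: 88 so far.
The 4 extra days are Friday, Saturday, Sunday, Monday — 1 of them qualifies.
Total: 88 + 1 = 89.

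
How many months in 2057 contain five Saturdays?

4

A month has five Saturdays exactly when Saturday falls within its first (length − 28) days.
Jan: 31 days, starts Mon → 5 of Mon, Tue, Wed
Feb: 28 days, starts Thu → 5 of (none)
Mar: 31 days, starts Thu → 5 of Thu, Fri, Sat ✓
Apr: 30 days, starts Sun → 5 of Sun, Mon
May: 31 days, starts Tue → 5 of Tue, Wed, Thu
Jun: 30 days, starts Fri → 5 of Fri, Sat ✓
Jul: 31 days, starts Sun → 5 of Sun, Mon, Tue
Aug: 31 days, starts Wed → 5 of Wed, Thu, Fri
Sep: 30 days, starts Sat → 5 of Sat, Sun ✓
Oct: 31 days, starts Mon → 5 of Mon, Tue, Wed
Nov: 30 days, starts Thu → 5 of Thu, Fri
Dec: 31 days, starts Sat → 5 of Sat, Sun, Mon ✓
Months with five Saturdays: Mar, Jun, Sep, Dec.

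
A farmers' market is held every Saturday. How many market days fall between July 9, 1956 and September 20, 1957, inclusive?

July 9, 1956 is a Monday.
From July 9, 1956 to September 20, 1957 is 439 days inclusive.
439 = 7 × 62 + 5, so there are 62 full weeks plus 5 extra days.
Each full week contributes one Saturday: 62 so far.
The 5 extra days are Monday, Tuesday, Wednesday, Thursday, Friday — none qualify.
Total: 62 + 0 = 62.

62 Saturdays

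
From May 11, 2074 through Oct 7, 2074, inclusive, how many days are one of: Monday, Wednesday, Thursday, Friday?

May 11, 2074 is a Friday.
That's 150 days from start to end, counting both.
150 = 7 × 21 + 3, so there are 21 full weeks plus 3 extra days.
Each full week contributes 4 days from the set (Mon, Wed, Thu, Fri): 21 × 4 = 84.
The 3 extra days are Fri, Sat, Sun — 1 of them qualifies.
Total: 84 + 1 = 85.

85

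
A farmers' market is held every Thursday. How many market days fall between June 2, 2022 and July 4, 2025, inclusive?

162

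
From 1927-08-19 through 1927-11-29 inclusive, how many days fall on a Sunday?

1927-08-19 is a Friday.
That's 103 days from start to end, counting both.
103 = 7 × 14 + 5, so there are 14 full weeks plus 5 extra days.
Each full week contributes one Sunday: 14 so far.
The 5 extra days are Friday, Saturday, Sunday, Monday, Tuesday — 1 of them qualifies.
Total: 14 + 1 = 15.

15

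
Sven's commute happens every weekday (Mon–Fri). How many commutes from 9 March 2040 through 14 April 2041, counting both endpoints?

286

9 March 2040 is a Friday.
That's 402 days from start to end, counting both.
402 = 7 × 57 + 3, so there are 57 full weeks plus 3 extra days.
Each full week contributes 5 weekdays (Mon–Fri): 57 × 5 = 285.
The 3 extra days are Fri, Sat, Sun — 1 of them qualifies.
Total: 285 + 1 = 286.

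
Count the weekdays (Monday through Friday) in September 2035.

2035-09-01 is a Saturday.
The range spans 30 days (inclusive of both endpoints).
30 = 7 × 4 + 2, so there are 4 full weeks plus 2 extra days.
Each full week contributes 5 weekdays (Mon–Fri): 4 × 5 = 20.
The 2 extra days are Saturday, Sunday — none qualify.
Total: 20 + 0 = 20.

20 weekdays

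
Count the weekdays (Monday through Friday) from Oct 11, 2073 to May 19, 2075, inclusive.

418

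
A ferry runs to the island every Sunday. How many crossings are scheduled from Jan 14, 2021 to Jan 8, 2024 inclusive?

Jan 14, 2021 is a Thursday.
The range spans 1090 days (inclusive of both endpoints).
1090 = 7 × 155 + 5, so there are 155 full weeks plus 5 extra days.
Each full week contributes one Sunday: 155 so far.
The 5 extra days are Thu, Fri, Sat, Sun, Mon — 1 of them qualifies.
Total: 155 + 1 = 156.

156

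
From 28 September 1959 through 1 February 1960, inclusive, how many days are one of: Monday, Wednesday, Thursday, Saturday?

28 September 1959 is a Monday.
That's 127 days from start to end, counting both.
127 = 7 × 18 + 1, so there are 18 full weeks plus 1 extra day.
Each full week contributes 4 days from the set (Mon, Wed, Thu, Sat): 18 × 4 = 72.
The 1 extra day is Mon — 1 of them qualifies.
Total: 72 + 1 = 73.

73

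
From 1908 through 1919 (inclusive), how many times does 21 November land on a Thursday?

Day of week of November 21 in each year:
1908: Sat, 1909: Sun, 1910: Mon, 1911: Tue, 1912: Thu ✓, 1913: Fri, 1914: Sat, 1915: Sun, 1916: Tue, 1917: Wed, 1918: Thu ✓, 1919: Fri
Thursdays: 1912, 1918.

2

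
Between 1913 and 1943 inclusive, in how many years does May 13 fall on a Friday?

Day of week of May 13 in each year:
1913: Tue, 1914: Wed, 1915: Thu, 1916: Sat, 1917: Sun, 1918: Mon, 1919: Tue, 1920: Thu, 1921: Fri ✓, 1922: Sat, 1923: Sun, 1924: Tue, 1925: Wed, 1926: Thu, 1927: Fri ✓, 1928: Sun, 1929: Mon, 1930: Tue, 1931: Wed, 1932: Fri ✓, 1933: Sat, 1934: Sun, 1935: Mon, 1936: Wed, 1937: Thu, 1938: Fri ✓, 1939: Sat, 1940: Mon, 1941: Tue, 1942: Wed, 1943: Thu
Fridays: 1921, 1927, 1932, 1938.

4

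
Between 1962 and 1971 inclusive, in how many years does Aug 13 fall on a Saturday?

1

Day of week of August 13 in each year:
1962: Mon, 1963: Tue, 1964: Thu, 1965: Fri, 1966: Sat ✓, 1967: Sun, 1968: Tue, 1969: Wed, 1970: Thu, 1971: Fri
Saturdays: 1966.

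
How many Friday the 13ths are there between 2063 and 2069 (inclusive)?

13

Friday-the-13ths by year:
2063: Apr, Jul
2064: Jun
2065: Feb, Mar, Nov
2066: Aug
2067: May
2068: Jan, Apr, Jul
2069: Sep, Dec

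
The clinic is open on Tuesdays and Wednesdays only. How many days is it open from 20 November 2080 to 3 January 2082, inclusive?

117

20 November 2080 is a Wednesday.
From 20 November 2080 to 3 January 2082 is 410 days inclusive.
410 = 7 × 58 + 4, so there are 58 full weeks plus 4 extra days.
Each full week contributes 2 days from the set (Tue, Wed): 58 × 2 = 116.
The 4 extra days are Wed, Thu, Fri, Sat — 1 of them qualifies.
Total: 116 + 1 = 117.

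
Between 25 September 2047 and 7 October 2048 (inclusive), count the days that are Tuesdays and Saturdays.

108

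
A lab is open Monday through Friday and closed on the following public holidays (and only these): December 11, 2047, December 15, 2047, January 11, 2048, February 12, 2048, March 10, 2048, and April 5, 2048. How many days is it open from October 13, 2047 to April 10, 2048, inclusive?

127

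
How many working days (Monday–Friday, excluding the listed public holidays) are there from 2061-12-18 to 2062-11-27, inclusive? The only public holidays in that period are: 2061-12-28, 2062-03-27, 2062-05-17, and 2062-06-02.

242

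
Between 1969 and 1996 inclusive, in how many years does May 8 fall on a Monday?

Day of week of May 8 in each year:
1969: Thu, 1970: Fri, 1971: Sat, 1972: Mon ✓, 1973: Tue, 1974: Wed, 1975: Thu, 1976: Sat, 1977: Sun, 1978: Mon ✓, 1979: Tue, 1980: Thu, 1981: Fri, 1982: Sat, 1983: Sun, 1984: Tue, 1985: Wed, 1986: Thu, 1987: Fri, 1988: Sun, 1989: Mon ✓, 1990: Tue, 1991: Wed, 1992: Fri, 1993: Sat, 1994: Sun, 1995: Mon ✓, 1996: Wed
Mondays: 1972, 1978, 1989, 1995.

4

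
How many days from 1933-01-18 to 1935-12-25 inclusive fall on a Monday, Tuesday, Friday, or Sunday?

1933-01-18 is a Wednesday.
That's 1072 days from start to end, counting both.
1072 = 7 × 153 + 1, so there are 153 full weeks plus 1 extra day.
Each full week contributes 4 days from the set (Mon, Tue, Fri, Sun): 153 × 4 = 612.
The 1 extra day is Wednesday — none qualify.
Total: 612 + 0 = 612.

612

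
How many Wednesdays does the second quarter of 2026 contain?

2026-04-01 is a Wednesday.
From 2026-04-01 to 2026-06-30 is 91 days inclusive.
91 = 7 × 13, so the span is exactly 13 full weeks.
Each full week contributes one Wednesday: 13 so far.
Total: 13.

13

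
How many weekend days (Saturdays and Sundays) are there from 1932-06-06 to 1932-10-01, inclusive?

33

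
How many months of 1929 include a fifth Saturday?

4

A month has five Saturdays exactly when Saturday falls within its first (length − 28) days.
Jan: 31 days, starts Tue → 5 of Tue, Wed, Thu
Feb: 28 days, starts Fri → 5 of (none)
Mar: 31 days, starts Fri → 5 of Fri, Sat, Sun ✓
Apr: 30 days, starts Mon → 5 of Mon, Tue
May: 31 days, starts Wed → 5 of Wed, Thu, Fri
Jun: 30 days, starts Sat → 5 of Sat, Sun ✓
Jul: 31 days, starts Mon → 5 of Mon, Tue, Wed
Aug: 31 days, starts Thu → 5 of Thu, Fri, Sat ✓
Sep: 30 days, starts Sun → 5 of Sun, Mon
Oct: 31 days, starts Tue → 5 of Tue, Wed, Thu
Nov: 30 days, starts Fri → 5 of Fri, Sat ✓
Dec: 31 days, starts Sun → 5 of Sun, Mon, Tue
Months with five Saturdays: Mar, Jun, Aug, Nov.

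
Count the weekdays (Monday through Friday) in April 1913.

22

April 1, 1913 is a Tuesday.
That's 30 days from start to end, counting both.
30 = 7 × 4 + 2, so there are 4 full weeks plus 2 extra days.
Each full week contributes 5 weekdays (Mon–Fri): 4 × 5 = 20.
The 2 extra days are Tue, Wed — 2 of them qualify.
Total: 20 + 2 = 22.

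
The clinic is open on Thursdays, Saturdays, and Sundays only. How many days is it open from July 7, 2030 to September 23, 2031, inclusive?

190

July 7, 2030 is a Sunday.
The range spans 444 days (inclusive of both endpoints).
444 = 7 × 63 + 3, so there are 63 full weeks plus 3 extra days.
Each full week contributes 3 days from the set (Thu, Sat, Sun): 63 × 3 = 189.
The 3 extra days are Sun, Mon, Tue — 1 of them qualifies.
Total: 189 + 1 = 190.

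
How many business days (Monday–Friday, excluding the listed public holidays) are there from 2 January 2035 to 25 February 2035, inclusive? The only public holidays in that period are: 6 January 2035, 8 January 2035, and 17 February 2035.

38

2 January 2035 is a Tuesday.
That's 55 days from start to end, counting both.
55 = 7 × 7 + 6, so there are 7 full weeks plus 6 extra days.
Each full week contributes 5 weekdays (Mon–Fri): 7 × 5 = 35.
The 6 extra days are Tue, Wed, Thu, Fri, Sat, Sun — 4 of them qualify.
Total: 35 + 4 = 39.
Holidays: 6 January 2035 (Sat); 8 January 2035 (Mon); 17 February 2035 (Sat).
1 of the 3 holidays fall on weekdays; the rest are weekends and were already excluded.
Business days: 39 − 1 = 38.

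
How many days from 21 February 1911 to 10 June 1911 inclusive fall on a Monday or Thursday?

21 February 1911 is a Tuesday.
From 21 February 1911 to 10 June 1911 is 110 days inclusive.
110 = 7 × 15 + 5, so there are 15 full weeks plus 5 extra days.
Each full week contributes 2 days from the set (Mon, Thu): 15 × 2 = 30.
The 5 extra days are Tuesday, Wednesday, Thursday, Friday, Saturday — 1 of them qualifies.
Total: 30 + 1 = 31.

31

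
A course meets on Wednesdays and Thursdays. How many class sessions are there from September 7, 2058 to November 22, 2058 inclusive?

22

September 7, 2058 is a Saturday.
The range spans 77 days (inclusive of both endpoints).
77 = 7 × 11, so the span is exactly 11 full weeks.
Each full week contributes 2 days from the set (Wed, Thu): 11 × 2 = 22.
Total: 22.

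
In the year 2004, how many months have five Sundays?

A month has five Sundays exactly when Sunday falls within its first (length − 28) days.
Jan: 31 days, starts Thu → 5 of Thu, Fri, Sat
Feb: 29 days, starts Sun → 5 of Sun ✓
Mar: 31 days, starts Mon → 5 of Mon, Tue, Wed
Apr: 30 days, starts Thu → 5 of Thu, Fri
May: 31 days, starts Sat → 5 of Sat, Sun, Mon ✓
Jun: 30 days, starts Tue → 5 of Tue, Wed
Jul: 31 days, starts Thu → 5 of Thu, Fri, Sat
Aug: 31 days, starts Sun → 5 of Sun, Mon, Tue ✓
Sep: 30 days, starts Wed → 5 of Wed, Thu
Oct: 31 days, starts Fri → 5 of Fri, Sat, Sun ✓
Nov: 30 days, starts Mon → 5 of Mon, Tue
Dec: 31 days, starts Wed → 5 of Wed, Thu, Fri
Months with five Sundays: Feb, May, Aug, Oct.

4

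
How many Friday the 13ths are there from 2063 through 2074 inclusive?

Friday-the-13ths by year:
2063: Apr, Jul
2064: Jun
2065: Feb, Mar, Nov
2066: Aug
2067: May
2068: Jan, Apr, Jul
2069: Sep, Dec
2070: Jun
2071: Feb, Mar, Nov
2072: May
2073: Jan, Oct
2074: Apr, Jul

22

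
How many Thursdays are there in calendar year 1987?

1987-01-01 is a Thursday.
The range spans 365 days (inclusive of both endpoints).
365 = 7 × 52 + 1, so there are 52 full weeks plus 1 extra day.
Each full week contributes one Thursday: 52 so far.
The 1 extra day is Thu — 1 of them qualifies.
Total: 52 + 1 = 53.

53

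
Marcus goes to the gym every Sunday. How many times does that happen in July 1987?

4

1987-07-01 is a Wednesday.
That's 31 days from start to end, counting both.
31 = 7 × 4 + 3, so there are 4 full weeks plus 3 extra days.
Each full week contributes one Sunday: 4 so far.
The 3 extra days are Wednesday, Thursday, Friday — none qualify.
Total: 4 + 0 = 4.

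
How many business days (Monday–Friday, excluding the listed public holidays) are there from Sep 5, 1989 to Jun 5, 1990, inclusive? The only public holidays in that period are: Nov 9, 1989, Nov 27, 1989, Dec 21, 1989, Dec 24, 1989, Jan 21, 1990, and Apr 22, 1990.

193 business days

Sep 5, 1989 is a Tuesday.
From Sep 5, 1989 to Jun 5, 1990 is 274 days inclusive.
274 = 7 × 39 + 1, so there are 39 full weeks plus 1 extra day.
Each full week contributes 5 weekdays (Mon–Fri): 39 × 5 = 195.
The 1 extra day is Tue — 1 of them qualifies.
Total: 195 + 1 = 196.
Holidays: Nov 9, 1989 (Thu); Nov 27, 1989 (Mon); Dec 21, 1989 (Thu); Dec 24, 1989 (Sun); Jan 21, 1990 (Sun); Apr 22, 1990 (Sun).
3 of the 6 holidays fall on weekdays; the rest are weekends and were already excluded.
Business days: 196 − 3 = 193.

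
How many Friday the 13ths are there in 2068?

3

The 13th falls on a Friday when the month's 13th has weekday Fri.
Jan 13 is Fri ✓; Feb 13 is Mon; Mar 13 is Tue; Apr 13 is Fri ✓; May 13 is Sun; Jun 13 is Wed; Jul 13 is Fri ✓; Aug 13 is Mon; Sep 13 is Thu; Oct 13 is Sat; Nov 13 is Tue; Dec 13 is Thu.
Friday the 13ths: Jan, Apr, Jul.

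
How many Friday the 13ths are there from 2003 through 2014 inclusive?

20

Friday-the-13ths by year:
2003: Jun
2004: Feb, Aug
2005: May
2006: Jan, Oct
2007: Apr, Jul
2008: Jun
2009: Feb, Mar, Nov
2010: Aug
2011: May
2012: Jan, Apr, Jul
2013: Sep, Dec
2014: Jun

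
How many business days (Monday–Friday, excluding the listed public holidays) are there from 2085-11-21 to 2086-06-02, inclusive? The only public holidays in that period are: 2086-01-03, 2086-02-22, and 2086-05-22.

135

2085-11-21 is a Wednesday.
From 2085-11-21 to 2086-06-02 is 194 days inclusive.
194 = 7 × 27 + 5, so there are 27 full weeks plus 5 extra days.
Each full week contributes 5 weekdays (Mon–Fri): 27 × 5 = 135.
The 5 extra days are Wednesday, Thursday, Friday, Saturday, Sunday — 3 of them qualify.
Total: 135 + 3 = 138.
Holidays: 2086-01-03 (Thu); 2086-02-22 (Fri); 2086-05-22 (Wed).
All 3 holidays fall on weekdays, so subtract 3.
Business days: 138 − 3 = 135.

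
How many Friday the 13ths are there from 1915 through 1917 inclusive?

Friday-the-13ths by year:
1915: Aug
1916: Oct
1917: Apr, Jul

4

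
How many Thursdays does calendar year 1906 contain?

52

January 1, 1906 is a Monday.
From January 1, 1906 to December 31, 1906 is 365 days inclusive.
365 = 7 × 52 + 1, so there are 52 full weeks plus 1 extra day.
Each full week contributes one Thursday: 52 so far.
The 1 extra day is Monday — none qualify.
Total: 52 + 0 = 52.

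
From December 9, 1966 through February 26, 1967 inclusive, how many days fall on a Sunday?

12

December 9, 1966 is a Friday.
From December 9, 1966 to February 26, 1967 is 80 days inclusive.
80 = 7 × 11 + 3, so there are 11 full weeks plus 3 extra days.
Each full week contributes one Sunday: 11 so far.
The 3 extra days are Friday, Saturday, Sunday — 1 of them qualifies.
Total: 11 + 1 = 12.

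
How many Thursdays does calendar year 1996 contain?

January 1, 1996 is a Monday.
The range spans 366 days (inclusive of both endpoints).
366 = 7 × 52 + 2, so there are 52 full weeks plus 2 extra days.
Each full week contributes one Thursday: 52 so far.
The 2 extra days are Monday, Tuesday — none qualify.
Total: 52 + 0 = 52.

52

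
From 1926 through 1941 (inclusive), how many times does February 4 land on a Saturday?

3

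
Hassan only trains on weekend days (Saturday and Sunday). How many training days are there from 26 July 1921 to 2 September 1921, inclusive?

10

26 July 1921 is a Tuesday.
The range spans 39 days (inclusive of both endpoints).
39 = 7 × 5 + 4, so there are 5 full weeks plus 4 extra days.
Each full week contributes 2 weekend days (Sat, Sun): 5 × 2 = 10.
The 4 extra days are Tue, Wed, Thu, Fri — none qualify.
Total: 10 + 0 = 10.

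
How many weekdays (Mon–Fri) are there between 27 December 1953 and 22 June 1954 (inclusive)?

27 December 1953 is a Sunday.
That's 178 days from start to end, counting both.
178 = 7 × 25 + 3, so there are 25 full weeks plus 3 extra days.
Each full week contributes 5 weekdays (Mon–Fri): 25 × 5 = 125.
The 3 extra days are Sunday, Monday, Tuesday — 2 of them qualify.
Total: 125 + 2 = 127.

127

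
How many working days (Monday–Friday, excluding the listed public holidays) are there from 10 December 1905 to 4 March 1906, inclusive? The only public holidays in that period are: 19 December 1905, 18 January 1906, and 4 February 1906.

58

10 December 1905 is a Sunday.
From 10 December 1905 to 4 March 1906 is 85 days inclusive.
85 = 7 × 12 + 1, so there are 12 full weeks plus 1 extra day.
Each full week contributes 5 weekdays (Mon–Fri): 12 × 5 = 60.
The 1 extra day is Sun — none qualify.
Total: 60 + 0 = 60.
Holidays: 19 December 1905 (Tue); 18 January 1906 (Thu); 4 February 1906 (Sun).
2 of the 3 holidays fall on weekdays; the rest are weekends and were already excluded.
Business days: 60 − 2 = 58.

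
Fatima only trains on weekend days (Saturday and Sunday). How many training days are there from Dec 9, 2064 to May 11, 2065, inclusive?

44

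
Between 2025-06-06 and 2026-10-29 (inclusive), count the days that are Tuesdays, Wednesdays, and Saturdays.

219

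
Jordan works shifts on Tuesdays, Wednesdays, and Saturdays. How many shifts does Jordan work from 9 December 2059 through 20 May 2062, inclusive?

9 December 2059 is a Tuesday.
The range spans 894 days (inclusive of both endpoints).
894 = 7 × 127 + 5, so there are 127 full weeks plus 5 extra days.
Each full week contributes 3 days from the set (Tue, Wed, Sat): 127 × 3 = 381.
The 5 extra days are Tue, Wed, Thu, Fri, Sat — 3 of them qualify.
Total: 381 + 3 = 384.

384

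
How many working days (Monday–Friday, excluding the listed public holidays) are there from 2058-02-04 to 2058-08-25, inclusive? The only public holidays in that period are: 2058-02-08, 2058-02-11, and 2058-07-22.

142 working days

2058-02-04 is a Monday.
From 2058-02-04 to 2058-08-25 is 203 days inclusive.
203 = 7 × 29, so the span is exactly 29 full weeks.
Each full week contributes 5 weekdays (Mon–Fri): 29 × 5 = 145.
Holidays: 2058-02-08 (Fri); 2058-02-11 (Mon); 2058-07-22 (Mon).
All 3 holidays fall on weekdays, so subtract 3.
Business days: 145 − 3 = 142.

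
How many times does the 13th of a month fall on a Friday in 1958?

The 13th falls on a Friday when the month's 13th has weekday Fri.
Jan 13 is Mon; Feb 13 is Thu; Mar 13 is Thu; Apr 13 is Sun; May 13 is Tue; Jun 13 is Fri ✓; Jul 13 is Sun; Aug 13 is Wed; Sep 13 is Sat; Oct 13 is Mon; Nov 13 is Thu; Dec 13 is Sat.
Friday the 13ths: Jun.

1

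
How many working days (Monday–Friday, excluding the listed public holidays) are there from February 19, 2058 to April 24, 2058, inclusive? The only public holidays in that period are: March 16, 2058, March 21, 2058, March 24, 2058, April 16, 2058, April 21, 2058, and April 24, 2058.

February 19, 2058 is a Tuesday.
From February 19, 2058 to April 24, 2058 is 65 days inclusive.
65 = 7 × 9 + 2, so there are 9 full weeks plus 2 extra days.
Each full week contributes 5 weekdays (Mon–Fri): 9 × 5 = 45.
The 2 extra days are Tuesday, Wednesday — 2 of them qualify.
Total: 45 + 2 = 47.
Holidays: March 16, 2058 (Sat); March 21, 2058 (Thu); March 24, 2058 (Sun); April 16, 2058 (Tue); April 21, 2058 (Sun); April 24, 2058 (Wed).
3 of the 6 holidays fall on weekdays; the rest are weekends and were already excluded.
Business days: 47 − 3 = 44.

44 working days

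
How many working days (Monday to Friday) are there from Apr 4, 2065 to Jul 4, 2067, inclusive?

586

Apr 4, 2065 is a Saturday.
From Apr 4, 2065 to Jul 4, 2067 is 822 days inclusive.
822 = 7 × 117 + 3, so there are 117 full weeks plus 3 extra days.
Each full week contributes 5 weekdays (Mon–Fri): 117 × 5 = 585.
The 3 extra days are Saturday, Sunday, Monday — 1 of them qualifies.
Total: 585 + 1 = 586.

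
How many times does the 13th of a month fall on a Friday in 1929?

The 13th falls on a Friday when the month's 13th has weekday Fri.
Jan 13 is Sun; Feb 13 is Wed; Mar 13 is Wed; Apr 13 is Sat; May 13 is Mon; Jun 13 is Thu; Jul 13 is Sat; Aug 13 is Tue; Sep 13 is Fri ✓; Oct 13 is Sun; Nov 13 is Wed; Dec 13 is Fri ✓.
Friday the 13ths: Sep, Dec.

2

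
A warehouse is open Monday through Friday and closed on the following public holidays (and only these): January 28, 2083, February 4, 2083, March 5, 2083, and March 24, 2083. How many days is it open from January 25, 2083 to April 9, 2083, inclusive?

January 25, 2083 is a Monday.
From January 25, 2083 to April 9, 2083 is 75 days inclusive.
75 = 7 × 10 + 5, so there are 10 full weeks plus 5 extra days.
Each full week contributes 5 weekdays (Mon–Fri): 10 × 5 = 50.
The 5 extra days are Mon, Tue, Wed, Thu, Fri — 5 of them qualify.
Total: 50 + 5 = 55.
Holidays: January 28, 2083 (Thu); February 4, 2083 (Thu); March 5, 2083 (Fri); March 24, 2083 (Wed).
All 4 holidays fall on weekdays, so subtract 4.
Business days: 55 − 4 = 51.

51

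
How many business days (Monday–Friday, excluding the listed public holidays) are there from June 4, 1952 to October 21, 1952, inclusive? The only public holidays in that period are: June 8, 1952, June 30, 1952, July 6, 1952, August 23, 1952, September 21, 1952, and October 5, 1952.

99 business days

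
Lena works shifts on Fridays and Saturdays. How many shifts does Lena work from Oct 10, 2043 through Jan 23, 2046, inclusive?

Oct 10, 2043 is a Saturday.
That's 837 days from start to end, counting both.
837 = 7 × 119 + 4, so there are 119 full weeks plus 4 extra days.
Each full week contributes 2 days from the set (Fri, Sat): 119 × 2 = 238.
The 4 extra days are Sat, Sun, Mon, Tue — 1 of them qualifies.
Total: 238 + 1 = 239.

239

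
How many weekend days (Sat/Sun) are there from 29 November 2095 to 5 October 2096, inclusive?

88

29 November 2095 is a Tuesday.
The range spans 312 days (inclusive of both endpoints).
312 = 7 × 44 + 4, so there are 44 full weeks plus 4 extra days.
Each full week contributes 2 weekend days (Sat, Sun): 44 × 2 = 88.
The 4 extra days are Tuesday, Wednesday, Thursday, Friday — none qualify.
Total: 88 + 0 = 88.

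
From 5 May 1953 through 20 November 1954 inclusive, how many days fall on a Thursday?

81 Thursdays

5 May 1953 is a Tuesday.
From 5 May 1953 to 20 November 1954 is 565 days inclusive.
565 = 7 × 80 + 5, so there are 80 full weeks plus 5 extra days.
Each full week contributes one Thursday: 80 so far.
The 5 extra days are Tuesday, Wednesday, Thursday, Friday, Saturday — 1 of them qualifies.
Total: 80 + 1 = 81.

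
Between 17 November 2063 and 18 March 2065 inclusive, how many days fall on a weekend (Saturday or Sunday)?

140

17 November 2063 is a Saturday.
The range spans 488 days (inclusive of both endpoints).
488 = 7 × 69 + 5, so there are 69 full weeks plus 5 extra days.
Each full week contributes 2 weekend days (Sat, Sun): 69 × 2 = 138.
The 5 extra days are Sat, Sun, Mon, Tue, Wed — 2 of them qualify.
Total: 138 + 2 = 140.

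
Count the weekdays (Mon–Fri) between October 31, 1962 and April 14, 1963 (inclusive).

October 31, 1962 is a Wednesday.
That's 166 days from start to end, counting both.
166 = 7 × 23 + 5, so there are 23 full weeks plus 5 extra days.
Each full week contributes 5 weekdays (Mon–Fri): 23 × 5 = 115.
The 5 extra days are Wed, Thu, Fri, Sat, Sun — 3 of them qualify.
Total: 115 + 3 = 118.

118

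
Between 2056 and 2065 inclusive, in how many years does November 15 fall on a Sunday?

Day of week of November 15 in each year:
2056: Wed, 2057: Thu, 2058: Fri, 2059: Sat, 2060: Mon, 2061: Tue, 2062: Wed, 2063: Thu, 2064: Sat, 2065: Sun ✓
Sundays: 2065.

1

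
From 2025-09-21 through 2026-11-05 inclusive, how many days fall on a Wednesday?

59 Wednesdays

2025-09-21 is a Sunday.
From 2025-09-21 to 2026-11-05 is 411 days inclusive.
411 = 7 × 58 + 5, so there are 58 full weeks plus 5 extra days.
Each full week contributes one Wednesday: 58 so far.
The 5 extra days are Sunday, Monday, Tuesday, Wednesday, Thursday — 1 of them qualifies.
Total: 58 + 1 = 59.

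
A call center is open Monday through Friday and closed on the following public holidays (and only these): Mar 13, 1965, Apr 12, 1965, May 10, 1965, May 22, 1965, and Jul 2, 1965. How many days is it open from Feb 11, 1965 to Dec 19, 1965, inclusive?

219

Feb 11, 1965 is a Thursday.
The range spans 312 days (inclusive of both endpoints).
312 = 7 × 44 + 4, so there are 44 full weeks plus 4 extra days.
Each full week contributes 5 weekdays (Mon–Fri): 44 × 5 = 220.
The 4 extra days are Thursday, Friday, Saturday, Sunday — 2 of them qualify.
Total: 220 + 2 = 222.
Holidays: Mar 13, 1965 (Sat); Apr 12, 1965 (Mon); May 10, 1965 (Mon); May 22, 1965 (Sat); Jul 2, 1965 (Fri).
3 of the 5 holidays fall on weekdays; the rest are weekends and were already excluded.
Business days: 222 − 3 = 219.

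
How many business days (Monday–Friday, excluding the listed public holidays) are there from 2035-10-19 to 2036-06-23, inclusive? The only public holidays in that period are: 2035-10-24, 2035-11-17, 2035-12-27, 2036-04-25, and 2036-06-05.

2035-10-19 is a Friday.
The range spans 249 days (inclusive of both endpoints).
249 = 7 × 35 + 4, so there are 35 full weeks plus 4 extra days.
Each full week contributes 5 weekdays (Mon–Fri): 35 × 5 = 175.
The 4 extra days are Fri, Sat, Sun, Mon — 2 of them qualify.
Total: 175 + 2 = 177.
Holidays: 2035-10-24 (Wed); 2035-11-17 (Sat); 2035-12-27 (Thu); 2036-04-25 (Fri); 2036-06-05 (Thu).
4 of the 5 holidays fall on weekdays; the rest are weekends and were already excluded.
Business days: 177 − 4 = 173.

173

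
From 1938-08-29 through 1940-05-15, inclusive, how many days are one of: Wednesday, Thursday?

1938-08-29 is a Monday.
From 1938-08-29 to 1940-05-15 is 626 days inclusive.
626 = 7 × 89 + 3, so there are 89 full weeks plus 3 extra days.
Each full week contributes 2 days from the set (Wed, Thu): 89 × 2 = 178.
The 3 extra days are Monday, Tuesday, Wednesday — 1 of them qualifies.
Total: 178 + 1 = 179.

179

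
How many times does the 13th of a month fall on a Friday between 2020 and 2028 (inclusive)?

14

Friday-the-13ths by year:
2020: Mar, Nov
2021: Aug
2022: May
2023: Jan, Oct
2024: Sep, Dec
2025: Jun
2026: Feb, Mar, Nov
2027: Aug
2028: Oct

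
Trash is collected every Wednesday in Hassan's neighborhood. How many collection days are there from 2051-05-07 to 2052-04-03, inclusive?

48

2051-05-07 is a Sunday.
The range spans 333 days (inclusive of both endpoints).
333 = 7 × 47 + 4, so there are 47 full weeks plus 4 extra days.
Each full week contributes one Wednesday: 47 so far.
The 4 extra days are Sunday, Monday, Tuesday, Wednesday — 1 of them qualifies.
Total: 47 + 1 = 48.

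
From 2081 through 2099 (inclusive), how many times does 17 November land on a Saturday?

3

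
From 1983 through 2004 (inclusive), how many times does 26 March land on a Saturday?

3

Day of week of March 26 in each year:
1983: Sat ✓, 1984: Mon, 1985: Tue, 1986: Wed, 1987: Thu, 1988: Sat ✓, 1989: Sun, 1990: Mon, 1991: Tue, 1992: Thu, 1993: Fri, 1994: Sat ✓, 1995: Sun, 1996: Tue, 1997: Wed, 1998: Thu, 1999: Fri, 2000: Sun, 2001: Mon, 2002: Tue, 2003: Wed, 2004: Fri
Saturdays: 1983, 1988, 1994.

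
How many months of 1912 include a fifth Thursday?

4

A month has five Thursdays exactly when Thursday falls within its first (length − 28) days.
Jan: 31 days, starts Mon → 5 of Mon, Tue, Wed
Feb: 29 days, starts Thu → 5 of Thu ✓
Mar: 31 days, starts Fri → 5 of Fri, Sat, Sun
Apr: 30 days, starts Mon → 5 of Mon, Tue
May: 31 days, starts Wed → 5 of Wed, Thu, Fri ✓
Jun: 30 days, starts Sat → 5 of Sat, Sun
Jul: 31 days, starts Mon → 5 of Mon, Tue, Wed
Aug: 31 days, starts Thu → 5 of Thu, Fri, Sat ✓
Sep: 30 days, starts Sun → 5 of Sun, Mon
Oct: 31 days, starts Tue → 5 of Tue, Wed, Thu ✓
Nov: 30 days, starts Fri → 5 of Fri, Sat
Dec: 31 days, starts Sun → 5 of Sun, Mon, Tue
Months with five Thursdays: Feb, May, Aug, Oct.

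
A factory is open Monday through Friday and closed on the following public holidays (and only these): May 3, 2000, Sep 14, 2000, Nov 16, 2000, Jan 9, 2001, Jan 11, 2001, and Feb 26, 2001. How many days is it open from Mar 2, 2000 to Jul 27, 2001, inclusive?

361 business days

Mar 2, 2000 is a Thursday.
That's 513 days from start to end, counting both.
513 = 7 × 73 + 2, so there are 73 full weeks plus 2 extra days.
Each full week contributes 5 weekdays (Mon–Fri): 73 × 5 = 365.
The 2 extra days are Thu, Fri — 2 of them qualify.
Total: 365 + 2 = 367.
Holidays: May 3, 2000 (Wed); Sep 14, 2000 (Thu); Nov 16, 2000 (Thu); Jan 9, 2001 (Tue); Jan 11, 2001 (Thu); Feb 26, 2001 (Mon).
All 6 holidays fall on weekdays, so subtract 6.
Business days: 367 − 6 = 361.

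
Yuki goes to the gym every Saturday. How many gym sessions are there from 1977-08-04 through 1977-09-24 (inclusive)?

1977-08-04 is a Thursday.
The range spans 52 days (inclusive of both endpoints).
52 = 7 × 7 + 3, so there are 7 full weeks plus 3 extra days.
Each full week contributes one Saturday: 7 so far.
The 3 extra days are Thursday, Friday, Saturday — 1 of them qualifies.
Total: 7 + 1 = 8.

8 Saturdays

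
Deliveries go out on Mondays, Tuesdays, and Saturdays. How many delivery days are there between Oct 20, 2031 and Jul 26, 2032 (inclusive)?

121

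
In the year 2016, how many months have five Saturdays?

A month has five Saturdays exactly when Saturday falls within its first (length − 28) days.
Jan: 31 days, starts Fri → 5 of Fri, Sat, Sun ✓
Feb: 29 days, starts Mon → 5 of Mon
Mar: 31 days, starts Tue → 5 of Tue, Wed, Thu
Apr: 30 days, starts Fri → 5 of Fri, Sat ✓
May: 31 days, starts Sun → 5 of Sun, Mon, Tue
Jun: 30 days, starts Wed → 5 of Wed, Thu
Jul: 31 days, starts Fri → 5 of Fri, Sat, Sun ✓
Aug: 31 days, starts Mon → 5 of Mon, Tue, Wed
Sep: 30 days, starts Thu → 5 of Thu, Fri
Oct: 31 days, starts Sat → 5 of Sat, Sun, Mon ✓
Nov: 30 days, starts Tue → 5 of Tue, Wed
Dec: 31 days, starts Thu → 5 of Thu, Fri, Sat ✓
Months with five Saturdays: Jan, Apr, Jul, Oct, Dec.

5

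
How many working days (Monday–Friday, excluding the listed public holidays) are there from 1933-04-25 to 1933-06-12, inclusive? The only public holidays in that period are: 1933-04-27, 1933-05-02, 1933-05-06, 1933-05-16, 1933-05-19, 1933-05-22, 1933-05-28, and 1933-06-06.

1933-04-25 is a Tuesday.
From 1933-04-25 to 1933-06-12 is 49 days inclusive.
49 = 7 × 7, so the span is exactly 7 full weeks.
Each full week contributes 5 weekdays (Mon–Fri): 7 × 5 = 35.
Total: 35.
Holidays: 1933-04-27 (Thu); 1933-05-02 (Tue); 1933-05-06 (Sat); 1933-05-16 (Tue); 1933-05-19 (Fri); 1933-05-22 (Mon); 1933-05-28 (Sun); 1933-06-06 (Tue).
6 of the 8 holidays fall on weekdays; the rest are weekends and were already excluded.
Business days: 35 − 6 = 29.

29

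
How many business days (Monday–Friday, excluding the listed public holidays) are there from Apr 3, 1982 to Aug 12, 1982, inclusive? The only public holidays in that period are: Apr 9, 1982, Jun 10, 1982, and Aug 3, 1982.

91

Apr 3, 1982 is a Saturday.
From Apr 3, 1982 to Aug 12, 1982 is 132 days inclusive.
132 = 7 × 18 + 6, so there are 18 full weeks plus 6 extra days.
Each full week contributes 5 weekdays (Mon–Fri): 18 × 5 = 90.
The 6 extra days are Saturday, Sunday, Monday, Tuesday, Wednesday, Thursday — 4 of them qualify.
Total: 90 + 4 = 94.
Holidays: Apr 9, 1982 (Fri); Jun 10, 1982 (Thu); Aug 3, 1982 (Tue).
All 3 holidays fall on weekdays, so subtract 3.
Business days: 94 − 3 = 91.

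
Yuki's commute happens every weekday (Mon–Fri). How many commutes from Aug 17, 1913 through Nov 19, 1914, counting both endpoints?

329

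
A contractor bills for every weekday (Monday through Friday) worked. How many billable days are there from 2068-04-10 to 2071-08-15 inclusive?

874 weekdays

2068-04-10 is a Tuesday.
The range spans 1223 days (inclusive of both endpoints).
1223 = 7 × 174 + 5, so there are 174 full weeks plus 5 extra days.
Each full week contributes 5 weekdays (Mon–Fri): 174 × 5 = 870.
The 5 extra days are Tue, Wed, Thu, Fri, Sat — 4 of them qualify.
Total: 870 + 4 = 874.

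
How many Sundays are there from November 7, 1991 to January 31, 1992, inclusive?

12 Sundays

November 7, 1991 is a Thursday.
That's 86 days from start to end, counting both.
86 = 7 × 12 + 2, so there are 12 full weeks plus 2 extra days.
Each full week contributes one Sunday: 12 so far.
The 2 extra days are Thu, Fri — none qualify.
Total: 12 + 0 = 12.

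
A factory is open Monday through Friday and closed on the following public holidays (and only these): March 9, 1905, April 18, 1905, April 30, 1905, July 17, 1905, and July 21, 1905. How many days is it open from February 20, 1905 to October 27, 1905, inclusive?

176

February 20, 1905 is a Monday.
That's 250 days from start to end, counting both.
250 = 7 × 35 + 5, so there are 35 full weeks plus 5 extra days.
Each full week contributes 5 weekdays (Mon–Fri): 35 × 5 = 175.
The 5 extra days are Mon, Tue, Wed, Thu, Fri — 5 of them qualify.
Total: 175 + 5 = 180.
Holidays: March 9, 1905 (Thu); April 18, 1905 (Tue); April 30, 1905 (Sun); July 17, 1905 (Mon); July 21, 1905 (Fri).
4 of the 5 holidays fall on weekdays; the rest are weekends and were already excluded.
Business days: 180 − 4 = 176.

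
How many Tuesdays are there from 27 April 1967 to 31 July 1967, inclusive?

13

27 April 1967 is a Thursday.
That's 96 days from start to end, counting both.
96 = 7 × 13 + 5, so there are 13 full weeks plus 5 extra days.
Each full week contributes one Tuesday: 13 so far.
The 5 extra days are Thu, Fri, Sat, Sun, Mon — none qualify.
Total: 13 + 0 = 13.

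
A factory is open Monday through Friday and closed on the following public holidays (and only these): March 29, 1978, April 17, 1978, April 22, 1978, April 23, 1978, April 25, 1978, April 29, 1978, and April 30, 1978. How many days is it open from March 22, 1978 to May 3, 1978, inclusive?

March 22, 1978 is a Wednesday.
That's 43 days from start to end, counting both.
43 = 7 × 6 + 1, so there are 6 full weeks plus 1 extra day.
Each full week contributes 5 weekdays (Mon–Fri): 6 × 5 = 30.
The 1 extra day is Wed — 1 of them qualifies.
Total: 30 + 1 = 31.
Holidays: March 29, 1978 (Wed); April 17, 1978 (Mon); April 22, 1978 (Sat); April 23, 1978 (Sun); April 25, 1978 (Tue); April 29, 1978 (Sat); April 30, 1978 (Sun).
3 of the 7 holidays fall on weekdays; the rest are weekends and were already excluded.
Business days: 31 − 3 = 28.

28 business days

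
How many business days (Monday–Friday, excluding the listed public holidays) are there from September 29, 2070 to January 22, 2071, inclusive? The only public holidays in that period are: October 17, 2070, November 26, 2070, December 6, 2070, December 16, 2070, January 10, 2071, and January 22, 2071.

80

September 29, 2070 is a Monday.
That's 116 days from start to end, counting both.
116 = 7 × 16 + 4, so there are 16 full weeks plus 4 extra days.
Each full week contributes 5 weekdays (Mon–Fri): 16 × 5 = 80.
The 4 extra days are Monday, Tuesday, Wednesday, Thursday — 4 of them qualify.
Total: 80 + 4 = 84.
Holidays: October 17, 2070 (Fri); November 26, 2070 (Wed); December 6, 2070 (Sat); December 16, 2070 (Tue); January 10, 2071 (Sat); January 22, 2071 (Thu).
4 of the 6 holidays fall on weekdays; the rest are weekends and were already excluded.
Business days: 84 − 4 = 80.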